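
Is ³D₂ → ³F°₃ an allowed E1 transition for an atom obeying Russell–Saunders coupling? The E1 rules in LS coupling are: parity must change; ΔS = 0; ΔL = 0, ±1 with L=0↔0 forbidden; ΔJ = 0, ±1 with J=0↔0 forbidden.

Reading off the term symbols: S 1→1, L 2→3, J 2→3, parity even→odd.
ΔS = 0: S: 1 → 1 — ok.
Parity must change: even → odd — ok.
ΔL = 0, ±1 (not L=0↔0): L: 2 → 3, ΔL = +1 — ok.
ΔJ = 0, ±1 (not J=0↔0): J: 2 → 3, ΔJ = +1 — ok.
All four E1 rules are satisfied.

allowed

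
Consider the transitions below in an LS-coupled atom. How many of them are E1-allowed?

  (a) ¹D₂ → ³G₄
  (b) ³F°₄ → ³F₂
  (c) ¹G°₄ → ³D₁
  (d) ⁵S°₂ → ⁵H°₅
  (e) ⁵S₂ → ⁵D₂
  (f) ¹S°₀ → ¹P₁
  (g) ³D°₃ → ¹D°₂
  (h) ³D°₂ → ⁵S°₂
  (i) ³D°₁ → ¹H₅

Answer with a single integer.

1

(a) forbidden (parity, ΔS, ΔL, ΔJ fail)
(b) forbidden (ΔJ fails)
(c) forbidden (ΔS, ΔL, ΔJ fail)
(d) forbidden (parity, ΔL, ΔJ fail)
(e) forbidden (parity, ΔL fail)
(f) allowed
(g) forbidden (parity, ΔS fail)
(h) forbidden (parity, ΔS, ΔL fail)
(i) forbidden (ΔS, ΔL, ΔJ fail)
Total allowed: 1 of 9.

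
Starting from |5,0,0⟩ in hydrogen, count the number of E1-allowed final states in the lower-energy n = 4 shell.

E1 requires Δl = ±1, so l_f ∈ {-1, 1}; with 0 ≤ l_f ≤ n_f−1 = 3, the allowed l_f values are {1}.
For l_f = 1: m_f ∈ {m_i−1, m_i, m_i+1} ∩ [−1, 1] = {-1, 0, 1} → 3 states.
Total: 3.

3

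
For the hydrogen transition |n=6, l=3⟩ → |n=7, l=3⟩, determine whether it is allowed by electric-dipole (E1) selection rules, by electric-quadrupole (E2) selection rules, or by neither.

Δl = 3 − 3 = +0; l_i + l_f = 6.
E1 (Δl = ±1): not satisfied.
E2 (Δl = 0,±2, l_i+l_f ≥ 2): satisfied.

E2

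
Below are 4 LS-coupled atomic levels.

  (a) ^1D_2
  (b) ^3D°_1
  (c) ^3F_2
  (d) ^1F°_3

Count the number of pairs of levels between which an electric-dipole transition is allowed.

2

(a)–(b): forbidden (ΔS).
(a)–(c): forbidden (parity, ΔS).
(a)–(d): allowed.
(b)–(c): allowed.
(b)–(d): forbidden (parity, ΔS, ΔJ).
(c)–(d): forbidden (ΔS).
Allowed pairs: 2 of 6.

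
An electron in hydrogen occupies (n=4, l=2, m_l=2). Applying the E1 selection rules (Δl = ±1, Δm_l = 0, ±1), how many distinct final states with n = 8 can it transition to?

E1 requires Δl = ±1, so l_f ∈ {1, 3}; with 0 ≤ l_f ≤ n_f−1 = 7, the allowed l_f values are {1, 3}.
For l_f = 1: m_f ∈ {m_i−1, m_i, m_i+1} ∩ [−1, 1] = {1} → 1 state.
For l_f = 3: m_f ∈ {m_i−1, m_i, m_i+1} ∩ [−3, 3] = {1, 2, 3} → 3 states.
Total: 4.

4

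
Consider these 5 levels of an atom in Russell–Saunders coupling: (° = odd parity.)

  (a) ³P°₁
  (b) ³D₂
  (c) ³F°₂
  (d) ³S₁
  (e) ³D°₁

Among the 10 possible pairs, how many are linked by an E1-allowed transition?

(a)–(b): allowed.
(a)–(c): forbidden (parity, ΔL).
(a)–(d): allowed.
(a)–(e): forbidden (parity).
(b)–(c): allowed.
(b)–(d): forbidden (parity, ΔL).
(b)–(e): allowed.
(c)–(d): forbidden (ΔL).
(c)–(e): forbidden (parity).
(d)–(e): forbidden (ΔL).
Allowed pairs: 4 of 10.

4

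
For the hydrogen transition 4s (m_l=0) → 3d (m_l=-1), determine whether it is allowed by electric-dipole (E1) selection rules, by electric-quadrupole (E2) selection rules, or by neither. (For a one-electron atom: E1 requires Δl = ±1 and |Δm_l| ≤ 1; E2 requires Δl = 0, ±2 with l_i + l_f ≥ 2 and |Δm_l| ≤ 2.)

Δl = 2 − 0 = +2; l_i + l_f = 2.
Δm_l = -1.
E1 (Δl = ±1, |Δm_l| ≤ 1): not satisfied.
E2 (Δl = 0,±2, l_i+l_f ≥ 2, |Δm_l| ≤ 2): satisfied.

E2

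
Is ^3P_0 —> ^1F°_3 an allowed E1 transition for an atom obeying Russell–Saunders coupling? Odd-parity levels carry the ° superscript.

forbidden

Reading off the term symbols: S 1→0, L 1→3, J 0→3, parity even→odd.
Parity must change: even → odd — ✓.
ΔS = 0: S: 1 → 0 — ✗.
ΔL = 0, ±1 (not L=0↔0): L: 1 → 3, ΔL = +2 — ✗.
ΔJ = 0, ±1 (not J=0↔0): J: 0 → 3, ΔJ = +3 — ✗.
Rule(s) violated: ΔS, ΔL, ΔJ.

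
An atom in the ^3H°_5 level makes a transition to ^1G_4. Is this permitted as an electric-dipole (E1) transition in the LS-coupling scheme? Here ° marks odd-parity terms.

Reading off the term symbols: S 1→0, L 5→4, J 5→4, parity odd→even.
Parity must change: odd → even — ✓.
ΔS = 0: S: 1 → 0 — ✗.
ΔL = 0, ±1 (not L=0↔0): L: 5 → 4, ΔL = -1 — ✓.
ΔJ = 0, ±1 (not J=0↔0): J: 5 → 4, ΔJ = -1 — ✓.
Rule(s) violated: ΔS.

forbidden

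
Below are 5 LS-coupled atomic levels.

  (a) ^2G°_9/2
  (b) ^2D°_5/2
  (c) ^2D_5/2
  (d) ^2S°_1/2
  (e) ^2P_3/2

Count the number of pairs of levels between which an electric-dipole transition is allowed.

(a)–(b): forbidden (parity, ΔL, ΔJ).
(a)–(c): forbidden (ΔL, ΔJ).
(a)–(d): forbidden (parity, ΔL, ΔJ).
(a)–(e): forbidden (ΔL, ΔJ).
(b)–(c): allowed.
(b)–(d): forbidden (parity, ΔL, ΔJ).
(b)–(e): allowed.
(c)–(d): forbidden (ΔL, ΔJ).
(c)–(e): forbidden (parity).
(d)–(e): allowed.
Allowed pairs: 3 of 10.

3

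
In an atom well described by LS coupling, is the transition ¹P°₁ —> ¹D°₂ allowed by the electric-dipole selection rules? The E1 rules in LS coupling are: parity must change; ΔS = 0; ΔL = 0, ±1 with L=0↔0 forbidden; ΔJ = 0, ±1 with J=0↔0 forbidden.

Reading off the term symbols: S 0→0, L 1→2, J 1→2, parity odd→odd.
Parity must change: odd → odd — ✗.
ΔS = 0: S: 0 → 0 — ✓.
ΔL = 0, ±1 (not L=0↔0): L: 1 → 2, ΔL = +1 — ✓.
ΔJ = 0, ±1 (not J=0↔0): J: 1 → 2, ΔJ = +1 — ✓.
Rule(s) violated: parity.

forbidden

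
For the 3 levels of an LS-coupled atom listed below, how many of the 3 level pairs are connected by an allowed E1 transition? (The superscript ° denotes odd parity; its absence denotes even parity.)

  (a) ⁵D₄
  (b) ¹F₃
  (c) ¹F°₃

1

(a)–(b): forbidden (parity, ΔS).
(a)–(c): forbidden (ΔS).
(b)–(c): allowed.
Allowed pairs: 1 of 3.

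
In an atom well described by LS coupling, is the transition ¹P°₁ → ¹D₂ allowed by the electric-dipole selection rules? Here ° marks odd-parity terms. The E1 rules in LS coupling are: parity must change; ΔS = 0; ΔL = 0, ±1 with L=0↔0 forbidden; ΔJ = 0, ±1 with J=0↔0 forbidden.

Parity must change: odd → even — passes.
ΔS = 0: S: 0 → 0 — passes.
ΔL = 0, ±1 (not L=0↔0): L: 1 → 2, ΔL = +1 — passes.
ΔJ = 0, ±1 (not J=0↔0): J: 1 → 2, ΔJ = +1 — passes.
All four E1 rules are satisfied.

allowed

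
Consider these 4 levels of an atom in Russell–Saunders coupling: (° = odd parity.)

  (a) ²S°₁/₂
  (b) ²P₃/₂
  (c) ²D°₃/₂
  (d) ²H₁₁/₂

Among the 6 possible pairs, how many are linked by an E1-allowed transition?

2

(a)–(b): allowed.
(a)–(c): forbidden (parity, ΔL).
(a)–(d): forbidden (ΔL, ΔJ).
(b)–(c): allowed.
(b)–(d): forbidden (parity, ΔL, ΔJ).
(c)–(d): forbidden (ΔL, ΔJ).
Allowed pairs: 2 of 6.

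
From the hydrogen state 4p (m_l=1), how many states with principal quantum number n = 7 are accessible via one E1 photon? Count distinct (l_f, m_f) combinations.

4

E1 requires Δl = ±1, so l_f ∈ {0, 2}; with 0 ≤ l_f ≤ n_f−1 = 6, the allowed l_f values are {0, 2}.
For l_f = 0: m_f ∈ {m_i−1, m_i, m_i+1} ∩ [−0, 0] = {0} → 1 state.
For l_f = 2: m_f ∈ {m_i−1, m_i, m_i+1} ∩ [−2, 2] = {0, 1, 2} → 3 states.
Total: 4.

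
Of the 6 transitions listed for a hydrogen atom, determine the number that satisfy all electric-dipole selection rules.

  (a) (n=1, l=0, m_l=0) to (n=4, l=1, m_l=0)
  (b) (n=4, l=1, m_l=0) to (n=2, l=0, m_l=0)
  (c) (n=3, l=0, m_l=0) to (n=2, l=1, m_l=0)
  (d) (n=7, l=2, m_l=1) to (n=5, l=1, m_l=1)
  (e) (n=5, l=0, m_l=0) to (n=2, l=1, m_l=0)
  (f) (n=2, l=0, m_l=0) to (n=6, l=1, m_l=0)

(a) allowed
(b) allowed
(c) allowed
(d) allowed
(e) allowed
(f) allowed
Total allowed: 6 of 6.

6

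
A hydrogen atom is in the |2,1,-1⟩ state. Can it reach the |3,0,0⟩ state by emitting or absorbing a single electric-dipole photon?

allowed

Initial l = 1, final l = 0, so Δl = -1. E1 requires Δl = ±1: passes.
m_l: -1 → 0 (Δm_l = +1). |Δm_l| ≤ 1 passes.
All E1 selection rules are satisfied.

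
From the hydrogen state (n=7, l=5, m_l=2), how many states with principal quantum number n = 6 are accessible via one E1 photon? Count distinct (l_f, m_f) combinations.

3

E1 requires Δl = ±1, so l_f ∈ {4, 6}; with 0 ≤ l_f ≤ n_f−1 = 5, the allowed l_f values are {4}.
For l_f = 4: m_f ∈ {m_i−1, m_i, m_i+1} ∩ [−4, 4] = {1, 2, 3} → 3 states.
Total: 3.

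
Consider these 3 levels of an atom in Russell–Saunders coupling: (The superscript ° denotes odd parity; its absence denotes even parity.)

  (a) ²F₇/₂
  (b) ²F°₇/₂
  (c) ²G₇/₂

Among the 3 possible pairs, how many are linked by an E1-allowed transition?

2

(a)–(b): allowed.
(a)–(c): forbidden (parity).
(b)–(c): allowed.
Allowed pairs: 2 of 3.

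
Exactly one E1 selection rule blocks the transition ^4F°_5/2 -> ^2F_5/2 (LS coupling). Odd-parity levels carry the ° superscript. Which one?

Reading off the term symbols: S 3/2→1/2, L 3→3, J 5/2→5/2, parity odd→even.
Parity must change: odd → even — ok.
ΔS = 0: S: 3/2 → 1/2 — fails.
ΔL = 0, ±1 (not L=0↔0): L: 3 → 3, ΔL = +0 — ok.
ΔJ = 0, ±1 (not J=0↔0): J: 5/2 → 5/2, ΔJ = +0 — ok.

the ΔS = 0 rule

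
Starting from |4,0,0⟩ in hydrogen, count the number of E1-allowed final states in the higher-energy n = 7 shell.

E1 requires Δl = ±1, so l_f ∈ {-1, 1}; with 0 ≤ l_f ≤ n_f−1 = 6, the allowed l_f values are {1}.
For l_f = 1: m_f ∈ {m_i−1, m_i, m_i+1} ∩ [−1, 1] = {-1, 0, 1} → 3 states.
Total: 3.

3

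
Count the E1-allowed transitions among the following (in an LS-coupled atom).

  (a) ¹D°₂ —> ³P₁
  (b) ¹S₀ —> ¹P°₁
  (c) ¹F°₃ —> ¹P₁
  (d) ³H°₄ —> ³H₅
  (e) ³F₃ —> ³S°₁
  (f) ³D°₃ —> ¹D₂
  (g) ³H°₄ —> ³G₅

3

(a) forbidden (ΔS fails)
(b) allowed
(c) forbidden (ΔL, ΔJ fail)
(d) allowed
(e) forbidden (ΔL, ΔJ fail)
(f) forbidden (ΔS fails)
(g) allowed
Total allowed: 3 of 7.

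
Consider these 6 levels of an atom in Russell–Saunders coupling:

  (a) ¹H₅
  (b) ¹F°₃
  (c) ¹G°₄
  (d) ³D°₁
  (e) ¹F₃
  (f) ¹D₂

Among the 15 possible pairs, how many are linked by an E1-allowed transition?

(a)–(b): forbidden (ΔL, ΔJ).
(a)–(c): allowed.
(a)–(d): forbidden (ΔS, ΔL, ΔJ).
(a)–(e): forbidden (parity, ΔL, ΔJ).
(a)–(f): forbidden (parity, ΔL, ΔJ).
(b)–(c): forbidden (parity).
(b)–(d): forbidden (parity, ΔS, ΔJ).
(b)–(e): allowed.
(b)–(f): allowed.
(c)–(d): forbidden (parity, ΔS, ΔL, ΔJ).
(c)–(e): allowed.
(c)–(f): forbidden (ΔL, ΔJ).
(d)–(e): forbidden (ΔS, ΔJ).
(d)–(f): forbidden (ΔS).
(e)–(f): forbidden (parity).
Allowed pairs: 4 of 15.

4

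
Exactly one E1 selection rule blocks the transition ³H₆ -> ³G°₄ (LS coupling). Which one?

the ΔJ = 0, ±1 rule

Reading off the term symbols: S 1→1, L 5→4, J 6→4, parity even→odd.
Parity must change: even → odd — ✓.
ΔS = 0: S: 1 → 1 — ✓.
ΔL = 0, ±1 (not L=0↔0): L: 5 → 4, ΔL = -1 — ✓.
ΔJ = 0, ±1 (not J=0↔0): J: 6 → 4, ΔJ = -2 — ✗.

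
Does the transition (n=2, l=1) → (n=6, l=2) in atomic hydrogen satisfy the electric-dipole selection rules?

l: 1 → 2 (Δl = +1). Δl = ±1 ok.
All E1 selection rules are satisfied.

allowed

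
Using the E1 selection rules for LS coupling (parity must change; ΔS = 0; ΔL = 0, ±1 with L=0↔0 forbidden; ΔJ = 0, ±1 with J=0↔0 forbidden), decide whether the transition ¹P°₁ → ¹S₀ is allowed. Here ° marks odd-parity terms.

allowed

Initial level: S=0, L=1, J=1, parity odd. Final level: S=0, L=0, J=0, parity even.
ΔJ = 0, ±1 (not J=0↔0): J: 1 → 0, ΔJ = -1 — passes.
ΔS = 0: S: 0 → 0 — passes.
ΔL = 0, ±1 (not L=0↔0): L: 1 → 0, ΔL = -1 — passes.
Parity must change: odd → even — passes.
All four E1 rules are satisfied.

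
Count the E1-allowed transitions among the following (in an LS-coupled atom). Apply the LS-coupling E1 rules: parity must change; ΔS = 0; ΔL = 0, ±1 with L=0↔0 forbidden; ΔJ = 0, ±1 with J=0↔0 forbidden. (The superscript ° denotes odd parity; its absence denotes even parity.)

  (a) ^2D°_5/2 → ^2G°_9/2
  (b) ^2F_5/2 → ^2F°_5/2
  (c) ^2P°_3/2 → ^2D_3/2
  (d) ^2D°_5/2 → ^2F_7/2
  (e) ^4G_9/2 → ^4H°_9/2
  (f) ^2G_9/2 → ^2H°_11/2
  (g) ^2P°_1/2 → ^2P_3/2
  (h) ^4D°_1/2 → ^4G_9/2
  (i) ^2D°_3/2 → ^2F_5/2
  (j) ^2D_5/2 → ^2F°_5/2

8

(a) forbidden (parity, ΔL, ΔJ fail)
(b) allowed
(c) allowed
(d) allowed
(e) allowed
(f) allowed
(g) allowed
(h) forbidden (ΔL, ΔJ fail)
(i) allowed
(j) allowed
Total allowed: 8 of 10.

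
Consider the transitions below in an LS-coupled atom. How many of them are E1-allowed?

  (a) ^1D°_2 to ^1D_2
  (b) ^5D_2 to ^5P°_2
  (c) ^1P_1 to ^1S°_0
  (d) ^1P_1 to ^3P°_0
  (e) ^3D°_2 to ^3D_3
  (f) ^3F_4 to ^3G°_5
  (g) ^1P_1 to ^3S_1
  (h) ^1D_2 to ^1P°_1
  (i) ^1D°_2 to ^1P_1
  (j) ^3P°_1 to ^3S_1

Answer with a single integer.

(a) allowed
(b) allowed
(c) allowed
(d) forbidden (ΔS fails)
(e) allowed
(f) allowed
(g) forbidden (parity, ΔS fail)
(h) allowed
(i) allowed
(j) allowed
Total allowed: 8 of 10.

8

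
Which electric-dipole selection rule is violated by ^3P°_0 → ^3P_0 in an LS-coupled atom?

the J=0 ↔ J=0 exclusion

Reading off the term symbols: S 1→1, L 1→1, J 0→0, parity odd→even.
Parity must change: odd → even — ok.
ΔS = 0: S: 1 → 1 — ok.
ΔL = 0, ±1 (not L=0↔0): L: 1 → 1, ΔL = +0 — ok.
ΔJ = 0, ±1 (not J=0↔0): J: 0 → 0, ΔJ = +0 — fails.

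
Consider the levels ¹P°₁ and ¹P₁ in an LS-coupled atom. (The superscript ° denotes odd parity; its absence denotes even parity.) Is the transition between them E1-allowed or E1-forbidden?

allowed

Parity must change: odd → even — ✓.
ΔS = 0: S: 0 → 0 — ✓.
ΔL = 0, ±1 (not L=0↔0): L: 1 → 1, ΔL = +0 — ✓.
ΔJ = 0, ±1 (not J=0↔0): J: 1 → 1, ΔJ = +0 — ✓.
All four E1 rules are satisfied.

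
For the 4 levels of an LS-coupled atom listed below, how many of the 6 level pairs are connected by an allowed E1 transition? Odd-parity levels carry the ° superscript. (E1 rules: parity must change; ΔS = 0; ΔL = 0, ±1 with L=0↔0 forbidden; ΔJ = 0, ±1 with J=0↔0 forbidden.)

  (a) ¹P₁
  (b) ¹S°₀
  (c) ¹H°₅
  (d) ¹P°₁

(a)–(b): allowed.
(a)–(c): forbidden (ΔL, ΔJ).
(a)–(d): allowed.
(b)–(c): forbidden (parity, ΔL, ΔJ).
(b)–(d): forbidden (parity).
(c)–(d): forbidden (parity, ΔL, ΔJ).
Allowed pairs: 2 of 6.

2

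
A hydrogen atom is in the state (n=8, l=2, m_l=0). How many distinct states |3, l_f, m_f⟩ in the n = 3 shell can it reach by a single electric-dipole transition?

E1 requires Δl = ±1, so l_f ∈ {1, 3}; with 0 ≤ l_f ≤ n_f−1 = 2, the allowed l_f values are {1}.
For l_f = 1: m_f ∈ {m_i−1, m_i, m_i+1} ∩ [−1, 1] = {-1, 0, 1} → 3 states.
Total: 3.

3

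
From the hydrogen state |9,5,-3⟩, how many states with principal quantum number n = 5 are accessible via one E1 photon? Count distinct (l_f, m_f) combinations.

E1 requires Δl = ±1, so l_f ∈ {4, 6}; with 0 ≤ l_f ≤ n_f−1 = 4, the allowed l_f values are {4}.
For l_f = 4: m_f ∈ {m_i−1, m_i, m_i+1} ∩ [−4, 4] = {-4, -3, -2} → 3 states.
Total: 3.

3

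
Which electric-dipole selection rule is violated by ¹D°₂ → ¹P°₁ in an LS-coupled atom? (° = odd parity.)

Reading off the term symbols: S 0→0, L 2→1, J 2→1, parity odd→odd.
Parity must change: odd → odd — fails.
ΔS = 0: S: 0 → 0 — passes.
ΔL = 0, ±1 (not L=0↔0): L: 2 → 1, ΔL = -1 — passes.
ΔJ = 0, ±1 (not J=0↔0): J: 2 → 1, ΔJ = -1 — passes.

parity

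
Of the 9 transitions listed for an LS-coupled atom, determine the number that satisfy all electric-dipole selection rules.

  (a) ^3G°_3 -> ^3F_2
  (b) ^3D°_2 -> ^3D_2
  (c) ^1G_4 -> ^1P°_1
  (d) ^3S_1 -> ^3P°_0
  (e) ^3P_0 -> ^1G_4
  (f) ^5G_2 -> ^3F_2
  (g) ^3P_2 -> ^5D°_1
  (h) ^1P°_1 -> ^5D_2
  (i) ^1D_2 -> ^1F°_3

(a) allowed
(b) allowed
(c) forbidden (ΔL, ΔJ fail)
(d) allowed
(e) forbidden (parity, ΔS, ΔL, ΔJ fail)
(f) forbidden (parity, ΔS fail)
(g) forbidden (ΔS fails)
(h) forbidden (ΔS fails)
(i) allowed
Total allowed: 4 of 9.

4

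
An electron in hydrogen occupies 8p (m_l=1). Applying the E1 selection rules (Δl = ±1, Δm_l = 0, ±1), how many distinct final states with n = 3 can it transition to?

E1 requires Δl = ±1, so l_f ∈ {0, 2}; with 0 ≤ l_f ≤ n_f−1 = 2, the allowed l_f values are {0, 2}.
For l_f = 0: m_f ∈ {m_i−1, m_i, m_i+1} ∩ [−0, 0] = {0} → 1 state.
For l_f = 2: m_f ∈ {m_i−1, m_i, m_i+1} ∩ [−2, 2] = {0, 1, 2} → 3 states.
Total: 4.

4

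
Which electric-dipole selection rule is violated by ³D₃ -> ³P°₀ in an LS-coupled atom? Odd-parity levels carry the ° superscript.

Reading off the term symbols: S 1→1, L 2→1, J 3→0, parity even→odd.
Parity must change: even → odd — ✓.
ΔS = 0: S: 1 → 1 — ✓.
ΔL = 0, ±1 (not L=0↔0): L: 2 → 1, ΔL = -1 — ✓.
ΔJ = 0, ±1 (not J=0↔0): J: 3 → 0, ΔJ = -3 — ✗.

the ΔJ = 0, ±1 rule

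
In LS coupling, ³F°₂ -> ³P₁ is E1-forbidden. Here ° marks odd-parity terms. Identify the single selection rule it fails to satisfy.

Initial level: S=1, L=3, J=2, parity odd. Final level: S=1, L=1, J=1, parity even.
Parity must change: odd → even — ok.
ΔS = 0: S: 1 → 1 — ok.
ΔL = 0, ±1 (not L=0↔0): L: 3 → 1, ΔL = -2 — fails.
ΔJ = 0, ±1 (not J=0↔0): J: 2 → 1, ΔJ = -1 — ok.

the ΔL = 0, ±1 rule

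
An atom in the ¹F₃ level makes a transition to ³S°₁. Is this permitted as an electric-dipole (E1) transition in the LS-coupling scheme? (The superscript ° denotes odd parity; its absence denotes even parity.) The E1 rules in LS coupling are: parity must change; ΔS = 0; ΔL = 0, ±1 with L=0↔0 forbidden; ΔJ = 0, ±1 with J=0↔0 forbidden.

ΔJ = 0, ±1 (not J=0↔0): J: 3 → 1, ΔJ = -2 — ✗.
ΔS = 0: S: 0 → 1 — ✗.
ΔL = 0, ±1 (not L=0↔0): L: 3 → 0, ΔL = -3 — ✗.
Parity must change: even → odd — ✓.
Rule(s) violated: ΔS, ΔL, ΔJ.

forbidden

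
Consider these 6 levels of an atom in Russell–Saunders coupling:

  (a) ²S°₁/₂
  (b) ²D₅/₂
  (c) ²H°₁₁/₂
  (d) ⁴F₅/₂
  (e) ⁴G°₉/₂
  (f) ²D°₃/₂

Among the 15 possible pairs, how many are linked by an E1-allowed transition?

(a)–(b): forbidden (ΔL, ΔJ).
(a)–(c): forbidden (parity, ΔL, ΔJ).
(a)–(d): forbidden (ΔS, ΔL, ΔJ).
(a)–(e): forbidden (parity, ΔS, ΔL, ΔJ).
(a)–(f): forbidden (parity, ΔL).
(b)–(c): forbidden (ΔL, ΔJ).
(b)–(d): forbidden (parity, ΔS).
(b)–(e): forbidden (ΔS, ΔL, ΔJ).
(b)–(f): allowed.
(c)–(d): forbidden (ΔS, ΔL, ΔJ).
(c)–(e): forbidden (parity, ΔS).
(c)–(f): forbidden (parity, ΔL, ΔJ).
(d)–(e): forbidden (ΔJ).
(d)–(f): forbidden (ΔS).
(e)–(f): forbidden (parity, ΔS, ΔL, ΔJ).
Allowed pairs: 1 of 15.

1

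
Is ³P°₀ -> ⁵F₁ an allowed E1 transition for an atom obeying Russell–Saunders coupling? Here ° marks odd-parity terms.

forbidden

Reading off the term symbols: S 1→2, L 1→3, J 0→1, parity odd→even.
Parity must change: odd → even — ✓.
ΔS = 0: S: 1 → 2 — ✗.
ΔL = 0, ±1 (not L=0↔0): L: 1 → 3, ΔL = +2 — ✗.
ΔJ = 0, ±1 (not J=0↔0): J: 0 → 1, ΔJ = +1 — ✓.
Rule(s) violated: ΔS, ΔL.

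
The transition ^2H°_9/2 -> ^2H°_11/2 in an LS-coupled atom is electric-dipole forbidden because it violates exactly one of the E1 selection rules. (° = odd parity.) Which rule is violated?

parity

Reading off the term symbols: S 1/2→1/2, L 5→5, J 9/2→11/2, parity odd→odd.
Parity must change: odd → odd — fails.
ΔS = 0: S: 1/2 → 1/2 — ok.
ΔL = 0, ±1 (not L=0↔0): L: 5 → 5, ΔL = +0 — ok.
ΔJ = 0, ±1 (not J=0↔0): J: 9/2 → 11/2, ΔJ = +1 — ok.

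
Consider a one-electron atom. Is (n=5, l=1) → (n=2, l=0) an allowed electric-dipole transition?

allowed

l: 1 → 0 (Δl = -1). Δl = ±1 ok.
All E1 selection rules are satisfied.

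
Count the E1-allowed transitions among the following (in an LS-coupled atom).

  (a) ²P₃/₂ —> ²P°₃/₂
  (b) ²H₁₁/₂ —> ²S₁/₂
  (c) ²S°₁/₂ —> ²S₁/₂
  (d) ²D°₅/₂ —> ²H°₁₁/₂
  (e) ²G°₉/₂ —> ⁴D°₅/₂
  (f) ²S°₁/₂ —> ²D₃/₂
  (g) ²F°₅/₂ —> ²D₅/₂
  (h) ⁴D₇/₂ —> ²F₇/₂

(a) allowed
(b) forbidden (parity, ΔL, ΔJ fail)
(c) forbidden (ΔL fails)
(d) forbidden (parity, ΔL, ΔJ fail)
(e) forbidden (parity, ΔS, ΔL, ΔJ fail)
(f) forbidden (ΔL fails)
(g) allowed
(h) forbidden (parity, ΔS fail)
Total allowed: 2 of 8.

2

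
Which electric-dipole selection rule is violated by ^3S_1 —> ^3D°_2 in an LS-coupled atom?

Reading off the term symbols: S 1→1, L 0→2, J 1→2, parity even→odd.
ΔS = 0: S: 1 → 1 — satisfied.
ΔL = 0, ±1 (not L=0↔0): L: 0 → 2, ΔL = +2 — violated.
ΔJ = 0, ±1 (not J=0↔0): J: 1 → 2, ΔJ = +1 — satisfied.
Parity must change: even → odd — satisfied.

the ΔL = 0, ±1 rule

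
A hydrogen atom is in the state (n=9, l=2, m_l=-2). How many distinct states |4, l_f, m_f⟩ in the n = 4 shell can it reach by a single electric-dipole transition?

E1 requires Δl = ±1, so l_f ∈ {1, 3}; with 0 ≤ l_f ≤ n_f−1 = 3, the allowed l_f values are {1, 3}.
For l_f = 1: m_f ∈ {m_i−1, m_i, m_i+1} ∩ [−1, 1] = {-1} → 1 state.
For l_f = 3: m_f ∈ {m_i−1, m_i, m_i+1} ∩ [−3, 3] = {-3, -2, -1} → 3 states.
Total: 4.

4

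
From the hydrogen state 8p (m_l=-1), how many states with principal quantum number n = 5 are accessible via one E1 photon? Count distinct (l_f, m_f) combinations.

E1 requires Δl = ±1, so l_f ∈ {0, 2}; with 0 ≤ l_f ≤ n_f−1 = 4, the allowed l_f values are {0, 2}.
For l_f = 0: m_f ∈ {m_i−1, m_i, m_i+1} ∩ [−0, 0] = {0} → 1 state.
For l_f = 2: m_f ∈ {m_i−1, m_i, m_i+1} ∩ [−2, 2] = {-2, -1, 0} → 3 states.
Total: 4.

4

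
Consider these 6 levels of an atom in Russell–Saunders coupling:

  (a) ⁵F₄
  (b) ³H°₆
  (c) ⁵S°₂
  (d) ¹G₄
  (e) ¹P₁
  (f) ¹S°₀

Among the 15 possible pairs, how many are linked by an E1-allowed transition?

1

(a)–(b): forbidden (ΔS, ΔL, ΔJ).
(a)–(c): forbidden (ΔL, ΔJ).
(a)–(d): forbidden (parity, ΔS).
(a)–(e): forbidden (parity, ΔS, ΔL, ΔJ).
(a)–(f): forbidden (ΔS, ΔL, ΔJ).
(b)–(c): forbidden (parity, ΔS, ΔL, ΔJ).
(b)–(d): forbidden (ΔS, ΔJ).
(b)–(e): forbidden (ΔS, ΔL, ΔJ).
(b)–(f): forbidden (parity, ΔS, ΔL, ΔJ).
(c)–(d): forbidden (ΔS, ΔL, ΔJ).
(c)–(e): forbidden (ΔS).
(c)–(f): forbidden (parity, ΔS, ΔL, ΔJ).
(d)–(e): forbidden (parity, ΔL, ΔJ).
(d)–(f): forbidden (ΔL, ΔJ).
(e)–(f): allowed.
Allowed pairs: 1 of 15.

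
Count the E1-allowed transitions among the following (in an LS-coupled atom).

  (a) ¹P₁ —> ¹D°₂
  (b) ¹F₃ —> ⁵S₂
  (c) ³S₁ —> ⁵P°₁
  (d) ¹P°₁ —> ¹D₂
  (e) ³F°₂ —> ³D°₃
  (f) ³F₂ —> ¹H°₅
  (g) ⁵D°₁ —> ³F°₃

(a) allowed
(b) forbidden (parity, ΔS, ΔL fail)
(c) forbidden (ΔS fails)
(d) allowed
(e) forbidden (parity fails)
(f) forbidden (ΔS, ΔL, ΔJ fail)
(g) forbidden (parity, ΔS, ΔJ fail)
Total allowed: 2 of 7.

2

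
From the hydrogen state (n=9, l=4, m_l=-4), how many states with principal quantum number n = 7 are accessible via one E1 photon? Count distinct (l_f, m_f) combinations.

4

E1 requires Δl = ±1, so l_f ∈ {3, 5}; with 0 ≤ l_f ≤ n_f−1 = 6, the allowed l_f values are {3, 5}.
For l_f = 3: m_f ∈ {m_i−1, m_i, m_i+1} ∩ [−3, 3] = {-3} → 1 state.
For l_f = 5: m_f ∈ {m_i−1, m_i, m_i+1} ∩ [−5, 5] = {-5, -4, -3} → 3 states.
Total: 4.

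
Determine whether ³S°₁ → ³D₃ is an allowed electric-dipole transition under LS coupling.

Reading off the term symbols: S 1→1, L 0→2, J 1→3, parity odd→even.
Parity must change: odd → even — satisfied.
ΔS = 0: S: 1 → 1 — satisfied.
ΔL = 0, ±1 (not L=0↔0): L: 0 → 2, ΔL = +2 — violated.
ΔJ = 0, ±1 (not J=0↔0): J: 1 → 3, ΔJ = +2 — violated.
Rule(s) violated: ΔL, ΔJ.

forbidden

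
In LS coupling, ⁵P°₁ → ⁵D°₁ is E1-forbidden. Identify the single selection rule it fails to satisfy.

parity

Reading off the term symbols: S 2→2, L 1→2, J 1→1, parity odd→odd.
Parity must change: odd → odd — ✗.
ΔS = 0: S: 2 → 2 — ✓.
ΔL = 0, ±1 (not L=0↔0): L: 1 → 2, ΔL = +1 — ✓.
ΔJ = 0, ±1 (not J=0↔0): J: 1 → 1, ΔJ = +0 — ✓.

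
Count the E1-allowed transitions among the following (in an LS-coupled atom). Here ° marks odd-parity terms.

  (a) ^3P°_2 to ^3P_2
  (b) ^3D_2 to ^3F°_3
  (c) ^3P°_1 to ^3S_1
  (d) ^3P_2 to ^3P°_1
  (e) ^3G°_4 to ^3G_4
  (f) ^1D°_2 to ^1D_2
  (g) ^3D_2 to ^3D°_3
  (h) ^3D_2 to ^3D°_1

8

(a) allowed
(b) allowed
(c) allowed
(d) allowed
(e) allowed
(f) allowed
(g) allowed
(h) allowed
Total allowed: 8 of 8.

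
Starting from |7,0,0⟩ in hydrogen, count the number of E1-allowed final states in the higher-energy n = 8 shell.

E1 requires Δl = ±1, so l_f ∈ {-1, 1}; with 0 ≤ l_f ≤ n_f−1 = 7, the allowed l_f values are {1}.
For l_f = 1: m_f ∈ {m_i−1, m_i, m_i+1} ∩ [−1, 1] = {-1, 0, 1} → 3 states.
Total: 3.

3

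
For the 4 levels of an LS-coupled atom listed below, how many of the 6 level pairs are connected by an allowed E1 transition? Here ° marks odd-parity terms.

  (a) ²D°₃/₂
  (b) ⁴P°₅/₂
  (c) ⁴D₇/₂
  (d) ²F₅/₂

2

(a)–(b): forbidden (parity, ΔS).
(a)–(c): forbidden (ΔS, ΔJ).
(a)–(d): allowed.
(b)–(c): allowed.
(b)–(d): forbidden (ΔS, ΔL).
(c)–(d): forbidden (parity, ΔS).
Allowed pairs: 2 of 6.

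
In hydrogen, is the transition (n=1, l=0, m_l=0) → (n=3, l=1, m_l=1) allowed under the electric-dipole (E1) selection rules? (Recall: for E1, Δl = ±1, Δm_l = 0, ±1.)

Initial l = 0, final l = 1, so Δl = +1. E1 requires Δl = ±1: ok.
Δm_l = 1 − (0) = +1. E1 requires Δm_l = 0, ±1: ok.
All E1 selection rules are satisfied.

allowed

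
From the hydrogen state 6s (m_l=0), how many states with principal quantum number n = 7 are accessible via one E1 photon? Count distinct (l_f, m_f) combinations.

3

E1 requires Δl = ±1, so l_f ∈ {-1, 1}; with 0 ≤ l_f ≤ n_f−1 = 6, the allowed l_f values are {1}.
For l_f = 1: m_f ∈ {m_i−1, m_i, m_i+1} ∩ [−1, 1] = {-1, 0, 1} → 3 states.
Total: 3.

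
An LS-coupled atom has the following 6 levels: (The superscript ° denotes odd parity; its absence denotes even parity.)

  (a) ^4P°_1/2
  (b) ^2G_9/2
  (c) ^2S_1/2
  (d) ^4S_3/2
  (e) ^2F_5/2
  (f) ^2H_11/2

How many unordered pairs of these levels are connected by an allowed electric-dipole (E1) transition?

1

(a)–(b): forbidden (ΔS, ΔL, ΔJ).
(a)–(c): forbidden (ΔS).
(a)–(d): allowed.
(a)–(e): forbidden (ΔS, ΔL, ΔJ).
(a)–(f): forbidden (ΔS, ΔL, ΔJ).
(b)–(c): forbidden (parity, ΔL, ΔJ).
(b)–(d): forbidden (parity, ΔS, ΔL, ΔJ).
(b)–(e): forbidden (parity, ΔJ).
(b)–(f): forbidden (parity).
(c)–(d): forbidden (parity, ΔS, ΔL).
(c)–(e): forbidden (parity, ΔL, ΔJ).
(c)–(f): forbidden (parity, ΔL, ΔJ).
(d)–(e): forbidden (parity, ΔS, ΔL).
(d)–(f): forbidden (parity, ΔS, ΔL, ΔJ).
(e)–(f): forbidden (parity, ΔL, ΔJ).
Allowed pairs: 1 of 15.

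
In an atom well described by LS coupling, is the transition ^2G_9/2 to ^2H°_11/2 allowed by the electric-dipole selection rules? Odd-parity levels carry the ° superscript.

Reading off the term symbols: S 1/2→1/2, L 4→5, J 9/2→11/2, parity even→odd.
Parity must change: even → odd — ✓.
ΔS = 0: S: 1/2 → 1/2 — ✓.
ΔL = 0, ±1 (not L=0↔0): L: 4 → 5, ΔL = +1 — ✓.
ΔJ = 0, ±1 (not J=0↔0): J: 9/2 → 11/2, ΔJ = +1 — ✓.
All four E1 rules are satisfied.

allowed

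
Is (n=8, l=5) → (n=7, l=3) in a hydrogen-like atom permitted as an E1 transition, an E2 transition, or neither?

Δl = 3 − 5 = -2; l_i + l_f = 8.
E1 (Δl = ±1): not satisfied.
E2 (Δl = 0,±2, l_i+l_f ≥ 2): satisfied.

E2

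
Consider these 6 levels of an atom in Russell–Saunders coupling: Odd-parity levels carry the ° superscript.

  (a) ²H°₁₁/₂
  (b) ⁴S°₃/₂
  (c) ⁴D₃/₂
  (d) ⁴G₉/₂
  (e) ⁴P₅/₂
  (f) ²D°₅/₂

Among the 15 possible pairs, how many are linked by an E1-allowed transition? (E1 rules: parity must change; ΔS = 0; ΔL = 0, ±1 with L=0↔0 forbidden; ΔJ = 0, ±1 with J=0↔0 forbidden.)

1

(a)–(b): forbidden (parity, ΔS, ΔL, ΔJ).
(a)–(c): forbidden (ΔS, ΔL, ΔJ).
(a)–(d): forbidden (ΔS).
(a)–(e): forbidden (ΔS, ΔL, ΔJ).
(a)–(f): forbidden (parity, ΔL, ΔJ).
(b)–(c): forbidden (ΔL).
(b)–(d): forbidden (ΔL, ΔJ).
(b)–(e): allowed.
(b)–(f): forbidden (parity, ΔS, ΔL).
(c)–(d): forbidden (parity, ΔL, ΔJ).
(c)–(e): forbidden (parity).
(c)–(f): forbidden (ΔS).
(d)–(e): forbidden (parity, ΔL, ΔJ).
(d)–(f): forbidden (ΔS, ΔL, ΔJ).
(e)–(f): forbidden (ΔS).
Allowed pairs: 1 of 15.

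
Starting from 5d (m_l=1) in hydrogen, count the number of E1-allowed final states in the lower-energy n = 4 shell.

5

E1 requires Δl = ±1, so l_f ∈ {1, 3}; with 0 ≤ l_f ≤ n_f−1 = 3, the allowed l_f values are {1, 3}.
For l_f = 1: m_f ∈ {m_i−1, m_i, m_i+1} ∩ [−1, 1] = {0, 1} → 2 states.
For l_f = 3: m_f ∈ {m_i−1, m_i, m_i+1} ∩ [−3, 3] = {0, 1, 2} → 3 states.
Total: 5.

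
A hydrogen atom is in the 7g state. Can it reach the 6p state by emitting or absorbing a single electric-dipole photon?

l: 4 → 1 (Δl = -3). Δl = ±1 fails.
The transition is electric-dipole forbidden.

forbidden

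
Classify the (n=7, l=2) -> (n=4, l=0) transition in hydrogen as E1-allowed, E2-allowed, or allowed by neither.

Δl = 0 − 2 = -2; l_i + l_f = 2.
E1 (Δl = ±1): not satisfied.
E2 (Δl = 0,±2, l_i+l_f ≥ 2): satisfied.

E2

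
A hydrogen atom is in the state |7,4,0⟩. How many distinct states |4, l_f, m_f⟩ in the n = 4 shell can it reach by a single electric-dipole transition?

3

E1 requires Δl = ±1, so l_f ∈ {3, 5}; with 0 ≤ l_f ≤ n_f−1 = 3, the allowed l_f values are {3}.
For l_f = 3: m_f ∈ {m_i−1, m_i, m_i+1} ∩ [−3, 3] = {-1, 0, 1} → 3 states.
Total: 3.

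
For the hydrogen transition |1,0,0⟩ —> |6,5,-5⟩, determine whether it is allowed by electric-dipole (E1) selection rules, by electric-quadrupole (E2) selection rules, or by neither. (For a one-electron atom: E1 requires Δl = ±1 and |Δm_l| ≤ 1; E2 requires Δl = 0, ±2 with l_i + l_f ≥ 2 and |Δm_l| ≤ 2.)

neither

Δl = 5 − 0 = +5; l_i + l_f = 5.
Δm_l = -5.
E1 (Δl = ±1, |Δm_l| ≤ 1): not satisfied.
E2 (Δl = 0,±2, l_i+l_f ≥ 2, |Δm_l| ≤ 2): not satisfied.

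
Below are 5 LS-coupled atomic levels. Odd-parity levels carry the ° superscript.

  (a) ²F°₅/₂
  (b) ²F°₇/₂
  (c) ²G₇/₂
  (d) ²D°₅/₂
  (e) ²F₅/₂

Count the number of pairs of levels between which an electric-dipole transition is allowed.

5

(a)–(b): forbidden (parity).
(a)–(c): allowed.
(a)–(d): forbidden (parity).
(a)–(e): allowed.
(b)–(c): allowed.
(b)–(d): forbidden (parity).
(b)–(e): allowed.
(c)–(d): forbidden (ΔL).
(c)–(e): forbidden (parity).
(d)–(e): allowed.
Allowed pairs: 5 of 10.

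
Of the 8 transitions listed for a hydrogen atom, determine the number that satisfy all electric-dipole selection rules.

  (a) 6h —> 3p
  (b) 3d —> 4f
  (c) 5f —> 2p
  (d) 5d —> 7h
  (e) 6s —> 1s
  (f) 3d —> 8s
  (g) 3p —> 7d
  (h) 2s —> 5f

(a) forbidden — Δl = -4 (E1 requires Δl = ±1)
(b) allowed
(c) forbidden — Δl = -2 (E1 requires Δl = ±1)
(d) forbidden — Δl = +3 (E1 requires Δl = ±1)
(e) forbidden — Δl = +0 (E1 requires Δl = ±1)
(f) forbidden — Δl = -2 (E1 requires Δl = ±1)
(g) allowed
(h) forbidden — Δl = +3 (E1 requires Δl = ±1)
Total allowed: 2 of 8.

2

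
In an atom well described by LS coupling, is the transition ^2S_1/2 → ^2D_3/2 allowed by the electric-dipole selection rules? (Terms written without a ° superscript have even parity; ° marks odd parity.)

Initial level: S=1/2, L=0, J=1/2, parity even. Final level: S=1/2, L=2, J=3/2, parity even.
Parity must change: even → even — violated.
ΔS = 0: S: 1/2 → 1/2 — satisfied.
ΔL = 0, ±1 (not L=0↔0): L: 0 → 2, ΔL = +2 — violated.
ΔJ = 0, ±1 (not J=0↔0): J: 1/2 → 3/2, ΔJ = +1 — satisfied.
Rule(s) violated: parity, ΔL.

forbidden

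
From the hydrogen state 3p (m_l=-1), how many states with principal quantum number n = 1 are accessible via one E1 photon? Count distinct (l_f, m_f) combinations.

E1 requires Δl = ±1, so l_f ∈ {0, 2}; with 0 ≤ l_f ≤ n_f−1 = 0, the allowed l_f values are {0}.
For l_f = 0: m_f ∈ {m_i−1, m_i, m_i+1} ∩ [−0, 0] = {0} → 1 state.
Total: 1.

1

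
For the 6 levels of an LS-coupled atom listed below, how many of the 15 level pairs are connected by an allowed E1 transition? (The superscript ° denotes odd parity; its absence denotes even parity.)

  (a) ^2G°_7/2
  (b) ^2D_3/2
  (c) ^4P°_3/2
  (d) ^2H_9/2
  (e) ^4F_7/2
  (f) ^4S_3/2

2

(a)–(b): forbidden (ΔL, ΔJ).
(a)–(c): forbidden (parity, ΔS, ΔL, ΔJ).
(a)–(d): allowed.
(a)–(e): forbidden (ΔS).
(a)–(f): forbidden (ΔS, ΔL, ΔJ).
(b)–(c): forbidden (ΔS).
(b)–(d): forbidden (parity, ΔL, ΔJ).
(b)–(e): forbidden (parity, ΔS, ΔJ).
(b)–(f): forbidden (parity, ΔS, ΔL).
(c)–(d): forbidden (ΔS, ΔL, ΔJ).
(c)–(e): forbidden (ΔL, ΔJ).
(c)–(f): allowed.
(d)–(e): forbidden (parity, ΔS, ΔL).
(d)–(f): forbidden (parity, ΔS, ΔL, ΔJ).
(e)–(f): forbidden (parity, ΔL, ΔJ).
Allowed pairs: 2 of 15.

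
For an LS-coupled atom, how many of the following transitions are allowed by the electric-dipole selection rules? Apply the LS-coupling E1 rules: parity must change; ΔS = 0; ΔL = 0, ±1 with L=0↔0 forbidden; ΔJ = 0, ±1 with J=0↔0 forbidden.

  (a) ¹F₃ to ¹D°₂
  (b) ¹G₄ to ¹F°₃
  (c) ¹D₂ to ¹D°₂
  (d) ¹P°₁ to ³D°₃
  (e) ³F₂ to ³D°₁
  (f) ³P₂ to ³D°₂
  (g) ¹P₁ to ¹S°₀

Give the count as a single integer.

6

(a) allowed
(b) allowed
(c) allowed
(d) forbidden (parity, ΔS, ΔJ fail)
(e) allowed
(f) allowed
(g) allowed
Total allowed: 6 of 7.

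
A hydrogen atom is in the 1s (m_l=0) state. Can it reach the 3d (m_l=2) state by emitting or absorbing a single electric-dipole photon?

l: 0 → 2 (Δl = +2). Δl = ±1 violated.
Δm_l = 2 − (0) = +2. E1 requires Δm_l = 0, ±1: violated.
The transition is electric-dipole forbidden.

forbidden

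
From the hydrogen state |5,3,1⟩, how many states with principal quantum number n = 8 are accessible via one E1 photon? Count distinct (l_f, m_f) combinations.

E1 requires Δl = ±1, so l_f ∈ {2, 4}; with 0 ≤ l_f ≤ n_f−1 = 7, the allowed l_f values are {2, 4}.
For l_f = 2: m_f ∈ {m_i−1, m_i, m_i+1} ∩ [−2, 2] = {0, 1, 2} → 3 states.
For l_f = 4: m_f ∈ {m_i−1, m_i, m_i+1} ∩ [−4, 4] = {0, 1, 2} → 3 states.
Total: 6.

6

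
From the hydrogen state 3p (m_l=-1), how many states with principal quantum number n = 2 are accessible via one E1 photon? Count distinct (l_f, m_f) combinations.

E1 requires Δl = ±1, so l_f ∈ {0, 2}; with 0 ≤ l_f ≤ n_f−1 = 1, the allowed l_f values are {0}.
For l_f = 0: m_f ∈ {m_i−1, m_i, m_i+1} ∩ [−0, 0] = {0} → 1 state.
Total: 1.

1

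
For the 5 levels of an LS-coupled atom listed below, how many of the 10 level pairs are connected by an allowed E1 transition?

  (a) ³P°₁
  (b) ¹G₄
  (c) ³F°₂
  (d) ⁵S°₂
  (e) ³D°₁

(a)–(b): forbidden (ΔS, ΔL, ΔJ).
(a)–(c): forbidden (parity, ΔL).
(a)–(d): forbidden (parity, ΔS).
(a)–(e): forbidden (parity).
(b)–(c): forbidden (ΔS, ΔJ).
(b)–(d): forbidden (ΔS, ΔL, ΔJ).
(b)–(e): forbidden (ΔS, ΔL, ΔJ).
(c)–(d): forbidden (parity, ΔS, ΔL).
(c)–(e): forbidden (parity).
(d)–(e): forbidden (parity, ΔS, ΔL).
Allowed pairs: 0 of 10.

0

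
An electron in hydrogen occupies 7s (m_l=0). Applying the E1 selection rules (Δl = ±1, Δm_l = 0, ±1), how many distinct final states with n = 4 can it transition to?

E1 requires Δl = ±1, so l_f ∈ {-1, 1}; with 0 ≤ l_f ≤ n_f−1 = 3, the allowed l_f values are {1}.
For l_f = 1: m_f ∈ {m_i−1, m_i, m_i+1} ∩ [−1, 1] = {-1, 0, 1} → 3 states.
Total: 3.

3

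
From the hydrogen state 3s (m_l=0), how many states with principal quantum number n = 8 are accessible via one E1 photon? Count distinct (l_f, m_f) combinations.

3

E1 requires Δl = ±1, so l_f ∈ {-1, 1}; with 0 ≤ l_f ≤ n_f−1 = 7, the allowed l_f values are {1}.
For l_f = 1: m_f ∈ {m_i−1, m_i, m_i+1} ∩ [−1, 1] = {-1, 0, 1} → 3 states.
Total: 3.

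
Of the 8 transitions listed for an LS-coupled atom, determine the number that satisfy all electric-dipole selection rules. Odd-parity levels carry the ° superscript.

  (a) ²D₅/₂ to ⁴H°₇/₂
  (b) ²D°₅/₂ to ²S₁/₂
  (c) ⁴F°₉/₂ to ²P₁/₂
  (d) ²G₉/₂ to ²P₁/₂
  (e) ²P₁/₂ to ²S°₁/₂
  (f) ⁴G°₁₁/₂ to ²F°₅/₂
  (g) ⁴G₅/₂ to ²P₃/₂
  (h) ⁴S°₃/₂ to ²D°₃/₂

1

(a) forbidden (ΔS, ΔL fail)
(b) forbidden (ΔL, ΔJ fail)
(c) forbidden (ΔS, ΔL, ΔJ fail)
(d) forbidden (parity, ΔL, ΔJ fail)
(e) allowed
(f) forbidden (parity, ΔS, ΔJ fail)
(g) forbidden (parity, ΔS, ΔL fail)
(h) forbidden (parity, ΔS, ΔL fail)
Total allowed: 1 of 8.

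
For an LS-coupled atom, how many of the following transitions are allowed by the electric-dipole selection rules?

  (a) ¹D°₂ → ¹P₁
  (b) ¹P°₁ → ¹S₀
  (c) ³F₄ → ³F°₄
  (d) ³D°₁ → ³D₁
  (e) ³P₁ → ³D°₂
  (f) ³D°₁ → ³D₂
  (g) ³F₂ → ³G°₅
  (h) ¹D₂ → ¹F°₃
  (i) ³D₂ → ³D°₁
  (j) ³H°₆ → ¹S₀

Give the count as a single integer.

(a) allowed
(b) allowed
(c) allowed
(d) allowed
(e) allowed
(f) allowed
(g) forbidden (ΔJ fails)
(h) allowed
(i) allowed
(j) forbidden (ΔS, ΔL, ΔJ fail)
Total allowed: 8 of 10.

8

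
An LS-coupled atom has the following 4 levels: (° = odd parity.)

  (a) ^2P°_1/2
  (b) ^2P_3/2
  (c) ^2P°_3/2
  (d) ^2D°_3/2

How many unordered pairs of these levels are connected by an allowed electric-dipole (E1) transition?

3

(a)–(b): allowed.
(a)–(c): forbidden (parity).
(a)–(d): forbidden (parity).
(b)–(c): allowed.
(b)–(d): allowed.
(c)–(d): forbidden (parity).
Allowed pairs: 3 of 6.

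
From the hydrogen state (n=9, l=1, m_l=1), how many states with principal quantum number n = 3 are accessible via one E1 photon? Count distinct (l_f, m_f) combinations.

4

E1 requires Δl = ±1, so l_f ∈ {0, 2}; with 0 ≤ l_f ≤ n_f−1 = 2, the allowed l_f values are {0, 2}.
For l_f = 0: m_f ∈ {m_i−1, m_i, m_i+1} ∩ [−0, 0] = {0} → 1 state.
For l_f = 2: m_f ∈ {m_i−1, m_i, m_i+1} ∩ [−2, 2] = {0, 1, 2} → 3 states.
Total: 4.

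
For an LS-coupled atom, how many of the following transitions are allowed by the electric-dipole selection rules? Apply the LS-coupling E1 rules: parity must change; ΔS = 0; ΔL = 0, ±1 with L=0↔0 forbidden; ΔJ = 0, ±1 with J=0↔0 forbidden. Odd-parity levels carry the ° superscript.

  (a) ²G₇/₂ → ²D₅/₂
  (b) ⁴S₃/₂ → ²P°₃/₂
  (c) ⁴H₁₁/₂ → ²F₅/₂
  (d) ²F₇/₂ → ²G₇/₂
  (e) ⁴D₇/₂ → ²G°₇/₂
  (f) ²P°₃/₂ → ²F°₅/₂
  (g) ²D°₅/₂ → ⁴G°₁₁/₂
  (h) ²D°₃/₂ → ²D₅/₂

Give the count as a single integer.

1

(a) forbidden (parity, ΔL fail)
(b) forbidden (ΔS fails)
(c) forbidden (parity, ΔS, ΔL, ΔJ fail)
(d) forbidden (parity fails)
(e) forbidden (ΔS, ΔL fail)
(f) forbidden (parity, ΔL fail)
(g) forbidden (parity, ΔS, ΔL, ΔJ fail)
(h) allowed
Total allowed: 1 of 8.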